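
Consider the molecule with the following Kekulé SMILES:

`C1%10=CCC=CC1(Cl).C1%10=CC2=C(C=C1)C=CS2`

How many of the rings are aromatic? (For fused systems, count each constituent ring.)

The SMILES encodes a six-membered carbon ring with two isolated C=C double bonds and two sp³ carbons; a six-membered carbon ring with three alternating C=C double bonds, fused to a five-membered ring containing one sulfur and two C=C double bonds.
The 6-membered ring has two sp³ carbons, so it is not fully conjugated — not aromatic (1,4-cyclohexadiene).
The fused 6/5-membered bicyclic (with one sulfur) is a single π system with 9 sp² atoms and 10 π electrons from ring double bonds plus a heteroatom lone pair. 10 = 4(2)+2, so the system is aromatic and both rings count as aromatic (benzothiophene).
2 of the 3 rings are aromatic. Total: 2.

2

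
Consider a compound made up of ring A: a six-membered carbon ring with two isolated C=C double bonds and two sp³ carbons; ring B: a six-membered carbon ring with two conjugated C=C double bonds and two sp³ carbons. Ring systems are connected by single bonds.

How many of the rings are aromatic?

0

Ring A has two sp³ carbons, so it is not fully conjugated — not aromatic (1,4-cyclohexadiene).
Ring B has two sp³ carbons, so it is not fully conjugated — not aromatic (1,3-cyclohexadiene).
No ring is aromatic. Total: 0.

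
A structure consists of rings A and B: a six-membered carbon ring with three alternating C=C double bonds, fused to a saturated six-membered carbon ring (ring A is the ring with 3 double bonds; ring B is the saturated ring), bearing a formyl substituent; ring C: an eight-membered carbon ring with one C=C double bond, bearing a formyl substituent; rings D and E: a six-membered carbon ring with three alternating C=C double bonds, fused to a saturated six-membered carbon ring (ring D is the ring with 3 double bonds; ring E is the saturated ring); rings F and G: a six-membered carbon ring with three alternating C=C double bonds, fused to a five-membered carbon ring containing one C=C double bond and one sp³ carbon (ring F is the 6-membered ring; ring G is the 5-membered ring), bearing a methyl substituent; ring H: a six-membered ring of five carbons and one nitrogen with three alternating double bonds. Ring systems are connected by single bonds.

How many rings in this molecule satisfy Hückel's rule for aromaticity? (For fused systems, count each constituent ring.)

Ring A is planar and fully conjugated; 3 ring double bonds give 6 π electrons. That satisfies 4n+2 with n=1, so ring A is aromatic (benzene ring).
Ring B has four sp³ carbons, so it is not fully conjugated — not aromatic (cyclohexane ring).
Ring C has six sp³ carbons, so it is not fully conjugated — not aromatic (cyclooctene).
Ring D has a continuous p-orbital overlap around the ring; 3 ring double bonds give 6 π electrons. 6 = 4(1)+2, so ring D is aromatic (benzene ring).
Ring E has four sp³ carbons, so it is not fully conjugated — not aromatic (cyclohexane ring).
Ring F is planar and fully conjugated; 3 ring double bonds give 6 π electrons. 6 = 4(1)+2, so ring F is aromatic (benzene ring).
Ring G has one sp³ carbon, so it is not fully conjugated — not aromatic (cyclopentene ring).
Ring H has a continuous p-orbital overlap around the ring; 3 ring double bonds give 6 π electrons. 6 = 4(1)+2, so ring H is aromatic (pyridine).
Aromatic: A, D, F, H. Total: 4.

4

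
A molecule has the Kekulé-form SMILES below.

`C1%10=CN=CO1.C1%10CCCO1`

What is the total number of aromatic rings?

1

The SMILES encodes a five-membered ring with an oxygen at position 1 and a nitrogen at position 3 (in a C=N bond), with two double bonds; a five-membered saturated ring of four carbons and one oxygen.
The 5-membered ring with one oxygen and one =N– is planar and fully conjugated; 2 ring double bonds (4 π electrons) plus a heteroatom lone pair (2) give 6 π electrons. That satisfies 4n+2 with n=1, so it is aromatic (oxazole).
The 5-membered ring with one oxygen has only sp³ atoms, so it is not fully conjugated — not aromatic (tetrahydrofuran).
1 of the 2 rings is aromatic. Total: 1.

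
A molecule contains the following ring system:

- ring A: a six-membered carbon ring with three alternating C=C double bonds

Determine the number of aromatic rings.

1

Ring A is planar and fully conjugated; 3 ring double bonds give 6 π electrons. 6 = 4(1)+2, so ring A is aromatic (benzene).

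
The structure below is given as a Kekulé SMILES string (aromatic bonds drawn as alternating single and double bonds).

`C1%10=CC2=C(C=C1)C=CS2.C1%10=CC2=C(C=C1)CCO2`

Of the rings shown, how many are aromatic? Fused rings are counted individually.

The SMILES encodes a six-membered carbon ring with three alternating C=C double bonds, fused to a five-membered ring containing one sulfur and two C=C double bonds; a six-membered carbon ring with three alternating C=C double bonds, fused to a five-membered ring containing one oxygen and two sp³ carbons.
The fused 6/5-membered bicyclic (with one sulfur) is a single π system with 9 sp² atoms and 10 π electrons from ring double bonds plus a heteroatom lone pair. 10 = 4(2)+2, so the system is aromatic and both rings count as aromatic (benzothiophene).
The 6-membered ring is planar and fully conjugated; 3 ring double bonds give 6 π electrons. 6 = 4(1)+2, so it is aromatic (benzene ring).
The 5-membered ring with one oxygen has two sp³ carbons, so it is not fully conjugated — not aromatic (oxolane ring).
3 of the 4 rings are aromatic. Total: 3.

3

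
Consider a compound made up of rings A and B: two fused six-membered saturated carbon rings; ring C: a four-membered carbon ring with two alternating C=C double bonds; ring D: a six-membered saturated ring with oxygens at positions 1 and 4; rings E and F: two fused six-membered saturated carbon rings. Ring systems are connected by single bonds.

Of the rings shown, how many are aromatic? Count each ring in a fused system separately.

Ring A has only sp³ atoms, so it is not fully conjugated — not aromatic (cyclohexane ring).
Ring B has only sp³ atoms, so it is not fully conjugated — not aromatic (cyclohexane ring).
Ring C has only sp² ring atoms; a planar conformation would have a fully conjugated π system of 4 electrons. But 4 = 4(1), which is 4n not 4n+2, so ring C is not aromatic (cyclobutadiene) — cyclobutadiene is antiaromatic and distorts to a rectangle.
Ring D has only sp³ atoms, so it is not fully conjugated — not aromatic (1,4-dioxane).
Ring E has only sp³ atoms, so it is not fully conjugated — not aromatic (cyclohexane ring).
Ring F has only sp³ atoms, so it is not fully conjugated — not aromatic (cyclohexane ring).
No ring is aromatic. Total: 0.

0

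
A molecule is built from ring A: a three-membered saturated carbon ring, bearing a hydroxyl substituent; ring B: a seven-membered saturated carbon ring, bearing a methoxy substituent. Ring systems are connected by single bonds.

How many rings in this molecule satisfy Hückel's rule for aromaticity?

Ring A has only sp³ atoms, so it is not fully conjugated — not aromatic (cyclopropane).
Ring B has only sp³ atoms, so it is not fully conjugated — not aromatic (cycloheptane).
No ring is aromatic. Total: 0.

0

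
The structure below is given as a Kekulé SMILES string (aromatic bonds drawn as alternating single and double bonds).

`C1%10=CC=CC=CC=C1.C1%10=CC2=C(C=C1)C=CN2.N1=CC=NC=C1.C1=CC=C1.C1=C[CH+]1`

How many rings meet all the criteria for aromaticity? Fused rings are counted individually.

4

The SMILES encodes an eight-membered carbon ring with four alternating C=C double bonds; a six-membered carbon ring with three alternating C=C double bonds, fused to a five-membered ring containing one N–H nitrogen and two C=C double bonds; a six-membered ring with nitrogens at positions 1 and 4 and three alternating double bonds; a four-membered carbon ring with two alternating C=C double bonds; a three-membered all-carbon ring bearing a positive charge on one carbon, with one C=C double bond.
The 8-membered ring has only sp² ring atoms; a planar conformation would have a fully conjugated π system of 8 electrons. But 8 = 4(2), which is 4n not 4n+2, so it is not aromatic (cyclooctatetraene) — cyclooctatetraene distorts into a non-planar tub to avoid antiaromaticity.
The fused 6/5-membered bicyclic (with one N–H) is a single π system with 9 sp² atoms and 10 π electrons from ring double bonds plus a heteroatom lone pair. 10 = 4(2)+2, so the system is aromatic and both rings count as aromatic (indole).
The 6-membered ring with two nitrogens (1,4) is fully conjugated (every ring atom contributes a p orbital); 3 ring double bonds give 6 π electrons. 6 = 4(1)+2, so it is aromatic (pyrazine).
The 4-membered ring has only sp² ring atoms; a planar conformation would have a fully conjugated π system of 4 electrons. But 4 = 4(1), which is 4n not 4n+2, so it is not aromatic (cyclobutadiene) — cyclobutadiene is antiaromatic and distorts to a rectangle.
The 3-membered ring is fully conjugated (every ring atom contributes a p orbital); 1 ring double bond (2 π electrons) plus the carbocation's empty p orbital (0, but keeps the ring conjugated) give 2 π electrons. Since 2 = 4n+2 (n=0), it is aromatic (cyclopropenyl cation).
4 of the 6 rings are aromatic. Total: 4.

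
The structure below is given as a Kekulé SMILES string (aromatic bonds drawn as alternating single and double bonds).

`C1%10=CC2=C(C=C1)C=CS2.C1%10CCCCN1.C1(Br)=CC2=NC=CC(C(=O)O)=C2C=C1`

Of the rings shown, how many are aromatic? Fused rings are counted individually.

4

The SMILES encodes a six-membered carbon ring with three alternating C=C double bonds, fused to a five-membered ring containing one sulfur and two C=C double bonds; a six-membered saturated ring of five carbons and one N–H nitrogen; two fused six-membered rings, each with three alternating double bonds; one ring is all carbon and the other has one ring nitrogen.
The fused 6/5-membered bicyclic (with one sulfur) is a single π system with 9 sp² atoms and 10 π electrons from ring double bonds plus a heteroatom lone pair. 10 = 4(2)+2, so the system is aromatic and both rings count as aromatic (benzothiophene).
The 6-membered ring with one N–H has only sp³ atoms, so it is not fully conjugated — not aromatic (piperidine).
The fused 6/6-membered bicyclic (with one nitrogen) is a single π system with 10 sp² atoms and 10 π electrons from ring double bonds. 10 = 4(2)+2, so the system is aromatic and both rings count as aromatic (quinoline).
4 of the 5 rings are aromatic. Total: 4.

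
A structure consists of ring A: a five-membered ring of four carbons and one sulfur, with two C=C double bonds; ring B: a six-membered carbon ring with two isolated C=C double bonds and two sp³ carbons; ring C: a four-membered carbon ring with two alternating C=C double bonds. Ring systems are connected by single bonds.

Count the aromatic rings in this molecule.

Ring A is planar and fully conjugated; 2 ring double bonds (4 π electrons) plus a heteroatom lone pair (2) give 6 π electrons. 6 = 4(1)+2, so ring A is aromatic (thiophene).
Ring B has two sp³ carbons, so it is not fully conjugated — not aromatic (1,4-cyclohexadiene).
Ring C has only sp² ring atoms; a planar conformation would have a fully conjugated π system of 4 electrons. But 4 = 4(1), which is 4n not 4n+2, so ring C is not aromatic (cyclobutadiene) — cyclobutadiene is antiaromatic and distorts to a rectangle.
Aromatic: A. Total: 1.

1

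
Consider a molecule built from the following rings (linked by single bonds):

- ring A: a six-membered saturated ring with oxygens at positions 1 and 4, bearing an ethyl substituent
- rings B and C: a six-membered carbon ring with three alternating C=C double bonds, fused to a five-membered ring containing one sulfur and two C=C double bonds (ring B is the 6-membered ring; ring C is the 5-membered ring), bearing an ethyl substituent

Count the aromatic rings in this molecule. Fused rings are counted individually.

Ring A has only sp³ atoms, so it is not fully conjugated — not aromatic (1,4-dioxane).
Rings B and C form a fused bicyclic system (with one sulfur) with 9 sp² atoms and 10 π electrons from ring double bonds plus a heteroatom lone pair. 10 = 4(2)+2, so the system is aromatic and both rings count as aromatic (benzothiophene).
Aromatic: B, C. Total: 2.

2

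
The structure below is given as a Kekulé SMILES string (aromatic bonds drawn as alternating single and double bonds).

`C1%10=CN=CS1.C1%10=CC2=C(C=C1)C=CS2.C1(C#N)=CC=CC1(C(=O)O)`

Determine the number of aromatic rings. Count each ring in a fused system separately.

3

The SMILES encodes a five-membered ring with a sulfur at position 1 and a nitrogen at position 3 (in a C=N bond), with two double bonds; a six-membered carbon ring with three alternating C=C double bonds, fused to a five-membered ring containing one sulfur and two C=C double bonds; a five-membered carbon ring with two conjugated C=C double bonds and one sp³ carbon.
The 5-membered ring with one sulfur and one =N– is fully conjugated (every ring atom contributes a p orbital); 2 ring double bonds (4 π electrons) plus a heteroatom lone pair (2) give 6 π electrons. Since 6 = 4n+2 (n=1), it is aromatic (thiazole).
The fused 6/5-membered bicyclic (with one sulfur) is a single π system with 9 sp² atoms and 10 π electrons from ring double bonds plus a heteroatom lone pair. 10 = 4(2)+2, so the system is aromatic and both rings count as aromatic (benzothiophene).
The 5-membered ring has one sp³ carbon, so it is not fully conjugated — not aromatic (cyclopentadiene).
3 of the 4 rings are aromatic. Total: 3.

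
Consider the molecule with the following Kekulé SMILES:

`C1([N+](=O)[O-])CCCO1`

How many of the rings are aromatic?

0

The SMILES encodes a five-membered saturated ring of four carbons and one oxygen.
The 5-membered ring with one oxygen has only sp³ atoms, so it is not fully conjugated — not aromatic (tetrahydrofuran).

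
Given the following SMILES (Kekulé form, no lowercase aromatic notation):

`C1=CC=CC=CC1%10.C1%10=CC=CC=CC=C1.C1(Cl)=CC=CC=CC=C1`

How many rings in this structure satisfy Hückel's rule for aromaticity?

0

The SMILES encodes a seven-membered carbon ring with three C=C double bonds and one sp³ carbon; an eight-membered carbon ring with four alternating C=C double bonds; an eight-membered carbon ring with four alternating C=C double bonds.
The 7-membered ring has one sp³ carbon, so it is not fully conjugated — not aromatic (cycloheptatriene).
The 8-membered ring has only sp² ring atoms; a planar conformation would have a fully conjugated π system of 8 electrons. But 8 = 4(2), which is 4n not 4n+2, so it is not aromatic (cyclooctatetraene) — cyclooctatetraene distorts into a non-planar tub to avoid antiaromaticity.
The second 8-membered ring has only sp² ring atoms; a planar conformation would have a fully conjugated π system of 8 electrons. But 8 = 4(2), which is 4n not 4n+2, so it is not aromatic (cyclooctatetraene) — cyclooctatetraene distorts into a non-planar tub to avoid antiaromaticity.
None of the rings are aromatic. Total: 0.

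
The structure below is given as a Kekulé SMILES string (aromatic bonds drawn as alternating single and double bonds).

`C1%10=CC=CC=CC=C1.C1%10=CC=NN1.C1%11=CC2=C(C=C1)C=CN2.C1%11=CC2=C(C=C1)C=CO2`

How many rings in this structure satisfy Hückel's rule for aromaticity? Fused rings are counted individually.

The SMILES encodes an eight-membered carbon ring with four alternating C=C double bonds; a five-membered ring with two adjacent nitrogens (one bearing H, one in a double bond) and two double bonds; a six-membered carbon ring with three alternating C=C double bonds, fused to a five-membered ring containing one N–H nitrogen and two C=C double bonds; a six-membered carbon ring with three alternating C=C double bonds, fused to a five-membered ring containing one oxygen and two C=C double bonds.
The 8-membered ring has only sp² ring atoms; a planar conformation would have a fully conjugated π system of 8 electrons. But 8 = 4(2), which is 4n not 4n+2, so it is not aromatic (cyclooctatetraene) — cyclooctatetraene distorts into a non-planar tub to avoid antiaromaticity.
The 5-membered ring with two adjacent nitrogens (one N–H, one =N–) has a continuous p-orbital overlap around the ring; 2 ring double bonds (4 π electrons) plus a heteroatom lone pair (2) give 6 π electrons. Since 6 = 4n+2 (n=1), it is aromatic (pyrazole).
The fused 6/5-membered bicyclic (with one N–H) is a single π system with 9 sp² atoms and 10 π electrons from ring double bonds plus a heteroatom lone pair. 10 = 4(2)+2, so the system is aromatic and both rings count as aromatic (indole).
The fused 6/5-membered bicyclic (with one oxygen) is a single π system with 9 sp² atoms and 10 π electrons from ring double bonds plus a heteroatom lone pair. 10 = 4(2)+2, so the system is aromatic and both rings count as aromatic (benzofuran).
5 of the 6 rings are aromatic. Total: 5.

5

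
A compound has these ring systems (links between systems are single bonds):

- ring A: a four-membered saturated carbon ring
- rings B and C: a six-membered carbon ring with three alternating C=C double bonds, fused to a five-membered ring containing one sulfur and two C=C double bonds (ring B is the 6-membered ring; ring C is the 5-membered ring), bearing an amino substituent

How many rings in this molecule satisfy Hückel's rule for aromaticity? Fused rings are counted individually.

Ring A has only sp³ atoms, so it is not fully conjugated — not aromatic (cyclobutane).
Rings B and C form a fused bicyclic system (with one sulfur) with 9 sp² atoms and 10 π electrons from ring double bonds plus a heteroatom lone pair. 10 = 4(2)+2, so the system is aromatic and both rings count as aromatic (benzothiophene).
Aromatic: B, C. Total: 2.

2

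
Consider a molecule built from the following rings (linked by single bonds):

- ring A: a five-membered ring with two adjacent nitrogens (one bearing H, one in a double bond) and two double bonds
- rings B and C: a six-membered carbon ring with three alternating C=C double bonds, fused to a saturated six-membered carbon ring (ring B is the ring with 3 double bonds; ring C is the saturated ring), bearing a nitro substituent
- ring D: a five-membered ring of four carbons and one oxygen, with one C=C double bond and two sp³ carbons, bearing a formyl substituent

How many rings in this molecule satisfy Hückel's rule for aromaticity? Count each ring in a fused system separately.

Ring A is planar and fully conjugated; 2 ring double bonds (4 π electrons) plus a heteroatom lone pair (2) give 6 π electrons. Since 6 = 4n+2 (n=1), ring A is aromatic (pyrazole).
Ring B has a continuous p-orbital overlap around the ring; 3 ring double bonds give 6 π electrons. 6 = 4(1)+2, so ring B is aromatic (benzene ring).
Ring C has four sp³ carbons, so it is not fully conjugated — not aromatic (cyclohexane ring).
Ring D has two sp³ carbons, so it is not fully conjugated — not aromatic (2,3-dihydrofuran).
Aromatic: A, B. Total: 2.

2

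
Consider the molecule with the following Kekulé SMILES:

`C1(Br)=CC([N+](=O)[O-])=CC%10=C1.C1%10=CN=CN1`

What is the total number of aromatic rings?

2

The SMILES encodes a six-membered carbon ring with three alternating C=C double bonds; a five-membered ring with nitrogens at positions 1 and 3 (one bearing H, one in a C=N bond) and two double bonds.
The 6-membered ring is fully conjugated (every ring atom contributes a p orbital); 3 ring double bonds give 6 π electrons. That satisfies 4n+2 with n=1, so it is aromatic (benzene).
The 5-membered ring with two nitrogens (one N–H, one =N–) has a continuous p-orbital overlap around the ring; 2 ring double bonds (4 π electrons) plus a heteroatom lone pair (2) give 6 π electrons. Since 6 = 4n+2 (n=1), it is aromatic (imidazole).
2 of the 2 rings are aromatic. Total: 2.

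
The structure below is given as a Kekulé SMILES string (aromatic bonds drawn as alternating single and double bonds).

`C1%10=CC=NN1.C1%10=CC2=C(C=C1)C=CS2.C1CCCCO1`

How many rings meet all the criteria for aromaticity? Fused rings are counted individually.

The SMILES encodes a five-membered ring with two adjacent nitrogens (one bearing H, one in a double bond) and two double bonds; a six-membered carbon ring with three alternating C=C double bonds, fused to a five-membered ring containing one sulfur and two C=C double bonds; a six-membered saturated ring of five carbons and one oxygen.
The 5-membered ring with two adjacent nitrogens (one N–H, one =N–) is fully conjugated (every ring atom contributes a p orbital); 2 ring double bonds (4 π electrons) plus a heteroatom lone pair (2) give 6 π electrons. That satisfies 4n+2 with n=1, so it is aromatic (pyrazole).
The fused 6/5-membered bicyclic (with one sulfur) is a single π system with 9 sp² atoms and 10 π electrons from ring double bonds plus a heteroatom lone pair. 10 = 4(2)+2, so the system is aromatic and both rings count as aromatic (benzothiophene).
The 6-membered ring with one oxygen has only sp³ atoms, so it is not fully conjugated — not aromatic (tetrahydropyran).
3 of the 4 rings are aromatic. Total: 3.

3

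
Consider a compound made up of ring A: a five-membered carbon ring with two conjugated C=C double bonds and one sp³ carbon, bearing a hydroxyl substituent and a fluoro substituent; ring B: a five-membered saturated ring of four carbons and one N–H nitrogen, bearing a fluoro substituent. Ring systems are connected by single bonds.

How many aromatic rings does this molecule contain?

0

Ring A has one sp³ carbon, so it is not fully conjugated — not aromatic (cyclopentadiene).
Ring B has only sp³ atoms, so it is not fully conjugated — not aromatic (pyrrolidine).
No ring is aromatic. Total: 0.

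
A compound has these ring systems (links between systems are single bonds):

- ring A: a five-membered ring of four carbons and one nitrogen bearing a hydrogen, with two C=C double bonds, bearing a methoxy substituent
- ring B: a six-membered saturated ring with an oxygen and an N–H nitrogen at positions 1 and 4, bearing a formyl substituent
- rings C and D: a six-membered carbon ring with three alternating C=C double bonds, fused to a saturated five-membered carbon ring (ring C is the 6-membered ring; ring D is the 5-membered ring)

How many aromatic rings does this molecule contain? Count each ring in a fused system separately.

Ring A is planar and fully conjugated; 2 ring double bonds (4 π electrons) plus a heteroatom lone pair (2) give 6 π electrons. Since 6 = 4n+2 (n=1), ring A is aromatic (pyrrole).
Ring B has only sp³ atoms, so it is not fully conjugated — not aromatic (morpholine).
Ring C has a continuous p-orbital overlap around the ring; 3 ring double bonds give 6 π electrons. That satisfies 4n+2 with n=1, so ring C is aromatic (benzene ring).
Ring D has three sp³ carbons, so it is not fully conjugated — not aromatic (cyclopentane ring).
Aromatic: A, C. Total: 2.

2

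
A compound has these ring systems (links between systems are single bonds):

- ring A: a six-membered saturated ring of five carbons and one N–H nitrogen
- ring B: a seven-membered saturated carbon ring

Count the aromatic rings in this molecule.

Ring A has only sp³ atoms, so it is not fully conjugated — not aromatic (piperidine).
Ring B has only sp³ atoms, so it is not fully conjugated — not aromatic (cycloheptane).
No ring is aromatic. Total: 0.

0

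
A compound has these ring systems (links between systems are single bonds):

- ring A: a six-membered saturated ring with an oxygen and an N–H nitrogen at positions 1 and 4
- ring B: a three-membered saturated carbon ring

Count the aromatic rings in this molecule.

Ring A has only sp³ atoms, so it is not fully conjugated — not aromatic (morpholine).
Ring B has only sp³ atoms, so it is not fully conjugated — not aromatic (cyclopropane).
No ring is aromatic. Total: 0.

0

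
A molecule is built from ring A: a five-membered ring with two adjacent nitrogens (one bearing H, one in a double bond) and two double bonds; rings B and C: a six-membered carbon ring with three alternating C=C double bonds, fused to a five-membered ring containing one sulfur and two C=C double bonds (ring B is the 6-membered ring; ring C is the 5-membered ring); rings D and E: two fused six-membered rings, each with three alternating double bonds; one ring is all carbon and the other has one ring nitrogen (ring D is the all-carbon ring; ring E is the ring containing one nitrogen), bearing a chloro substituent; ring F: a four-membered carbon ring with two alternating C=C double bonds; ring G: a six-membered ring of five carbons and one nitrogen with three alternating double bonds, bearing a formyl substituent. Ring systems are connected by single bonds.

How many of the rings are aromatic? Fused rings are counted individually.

6

Ring A has a continuous p-orbital overlap around the ring; 2 ring double bonds (4 π electrons) plus a heteroatom lone pair (2) give 6 π electrons. That satisfies 4n+2 with n=1, so ring A is aromatic (pyrazole).
Rings B and C form a fused bicyclic system (with one sulfur) with 9 sp² atoms and 10 π electrons from ring double bonds plus a heteroatom lone pair. 10 = 4(2)+2, so the system is aromatic and both rings count as aromatic (benzothiophene).
Rings D and E form a fused bicyclic system (with one nitrogen) with 10 sp² atoms and 10 π electrons from ring double bonds. 10 = 4(2)+2, so the system is aromatic and both rings count as aromatic (quinoline).
Ring F has only sp² ring atoms; a planar conformation would have a fully conjugated π system of 4 electrons. But 4 = 4(1), which is 4n not 4n+2, so ring F is not aromatic (cyclobutadiene) — cyclobutadiene is antiaromatic and distorts to a rectangle.
Ring G has a continuous p-orbital overlap around the ring; 3 ring double bonds give 6 π electrons. 6 = 4(1)+2, so ring G is aromatic (pyridine).
Aromatic: A, B, C, D, E, G. Total: 6.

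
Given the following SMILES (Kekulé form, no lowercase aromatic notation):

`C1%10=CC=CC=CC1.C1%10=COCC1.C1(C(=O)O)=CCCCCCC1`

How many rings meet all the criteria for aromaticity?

0

The SMILES encodes a seven-membered carbon ring with three C=C double bonds and one sp³ carbon; a five-membered ring of four carbons and one oxygen, with one C=C double bond and two sp³ carbons; an eight-membered carbon ring with one C=C double bond.
The 7-membered ring has one sp³ carbon, so it is not fully conjugated — not aromatic (cycloheptatriene).
The 5-membered ring with one oxygen has two sp³ carbons, so it is not fully conjugated — not aromatic (2,3-dihydrofuran).
The 8-membered ring has six sp³ carbons, so it is not fully conjugated — not aromatic (cyclooctene).
None of the rings are aromatic. Total: 0.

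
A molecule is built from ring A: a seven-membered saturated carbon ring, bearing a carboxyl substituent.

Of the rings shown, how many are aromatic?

0

Ring A has only sp³ atoms, so it is not fully conjugated — not aromatic (cycloheptane).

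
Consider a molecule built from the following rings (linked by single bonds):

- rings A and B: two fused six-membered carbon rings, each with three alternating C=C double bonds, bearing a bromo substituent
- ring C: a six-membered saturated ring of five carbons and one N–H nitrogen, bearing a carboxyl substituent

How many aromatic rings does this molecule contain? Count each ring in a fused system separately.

Rings A and B form a fused bicyclic system with 10 sp² atoms and 10 π electrons from ring double bonds. 10 = 4(2)+2, so the system is aromatic and both rings count as aromatic (naphthalene).
Ring C has only sp³ atoms, so it is not fully conjugated — not aromatic (piperidine).
Aromatic: A, B. Total: 2.

2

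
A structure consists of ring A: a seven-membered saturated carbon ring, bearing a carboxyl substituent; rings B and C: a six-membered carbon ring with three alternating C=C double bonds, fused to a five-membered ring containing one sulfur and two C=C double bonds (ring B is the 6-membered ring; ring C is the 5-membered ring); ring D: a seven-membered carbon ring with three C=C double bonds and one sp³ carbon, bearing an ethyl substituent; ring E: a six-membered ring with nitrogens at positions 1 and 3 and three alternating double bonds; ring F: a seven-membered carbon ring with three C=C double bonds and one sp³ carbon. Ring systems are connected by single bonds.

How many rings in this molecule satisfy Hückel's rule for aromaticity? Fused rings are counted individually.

Ring A has only sp³ atoms, so it is not fully conjugated — not aromatic (cycloheptane).
Rings B and C form a fused bicyclic system (with one sulfur) with 9 sp² atoms and 10 π electrons from ring double bonds plus a heteroatom lone pair. 10 = 4(2)+2, so the system is aromatic and both rings count as aromatic (benzothiophene).
Ring D has one sp³ carbon, so it is not fully conjugated — not aromatic (cycloheptatriene).
Ring E is planar and fully conjugated; 3 ring double bonds give 6 π electrons. That satisfies 4n+2 with n=1, so ring E is aromatic (pyrimidine).
Ring F has one sp³ carbon, so it is not fully conjugated — not aromatic (cycloheptatriene).
Aromatic: B, C, E. Total: 3.

3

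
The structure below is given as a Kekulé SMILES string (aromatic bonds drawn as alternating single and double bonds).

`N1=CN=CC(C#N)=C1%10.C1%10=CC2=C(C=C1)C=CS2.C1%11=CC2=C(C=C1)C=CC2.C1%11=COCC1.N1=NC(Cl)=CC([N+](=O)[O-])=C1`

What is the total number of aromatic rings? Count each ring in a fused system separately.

The SMILES encodes a six-membered ring with nitrogens at positions 1 and 3 and three alternating double bonds; a six-membered carbon ring with three alternating C=C double bonds, fused to a five-membered ring containing one sulfur and two C=C double bonds; a six-membered carbon ring with three alternating C=C double bonds, fused to a five-membered carbon ring containing one C=C double bond and one sp³ carbon; a five-membered ring of four carbons and one oxygen, with one C=C double bond and two sp³ carbons; a six-membered ring with two adjacent nitrogens and three alternating double bonds.
The 6-membered ring with two nitrogens (1,3) is planar and fully conjugated; 3 ring double bonds give 6 π electrons. 6 = 4(1)+2, so it is aromatic (pyrimidine).
The fused 6/5-membered bicyclic (with one sulfur) is a single π system with 9 sp² atoms and 10 π electrons from ring double bonds plus a heteroatom lone pair. 10 = 4(2)+2, so the system is aromatic and both rings count as aromatic (benzothiophene).
The 6-membered ring is planar and fully conjugated; 3 ring double bonds give 6 π electrons. Since 6 = 4n+2 (n=1), it is aromatic (benzene ring).
The 5-membered ring has one sp³ carbon, so it is not fully conjugated — not aromatic (cyclopentene ring).
The 5-membered ring with one oxygen has two sp³ carbons, so it is not fully conjugated — not aromatic (2,3-dihydrofuran).
The 6-membered ring with two nitrogens (1,2) has a continuous p-orbital overlap around the ring; 3 ring double bonds give 6 π electrons. That satisfies 4n+2 with n=1, so it is aromatic (pyridazine).
5 of the 7 rings are aromatic. Total: 5.

5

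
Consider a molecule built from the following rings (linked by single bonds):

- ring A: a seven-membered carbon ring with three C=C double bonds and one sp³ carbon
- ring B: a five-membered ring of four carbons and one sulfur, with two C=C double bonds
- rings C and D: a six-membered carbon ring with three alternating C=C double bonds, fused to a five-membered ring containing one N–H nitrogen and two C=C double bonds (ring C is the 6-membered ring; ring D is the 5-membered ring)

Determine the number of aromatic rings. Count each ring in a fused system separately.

Ring A has one sp³ carbon, so it is not fully conjugated — not aromatic (cycloheptatriene).
Ring B has a continuous p-orbital overlap around the ring; 2 ring double bonds (4 π electrons) plus a heteroatom lone pair (2) give 6 π electrons. 6 = 4(1)+2, so ring B is aromatic (thiophene).
Rings C and D form a fused bicyclic system (with one N–H) with 9 sp² atoms and 10 π electrons from ring double bonds plus a heteroatom lone pair. 10 = 4(2)+2, so the system is aromatic and both rings count as aromatic (indole).
Aromatic: B, C, D. Total: 3.

3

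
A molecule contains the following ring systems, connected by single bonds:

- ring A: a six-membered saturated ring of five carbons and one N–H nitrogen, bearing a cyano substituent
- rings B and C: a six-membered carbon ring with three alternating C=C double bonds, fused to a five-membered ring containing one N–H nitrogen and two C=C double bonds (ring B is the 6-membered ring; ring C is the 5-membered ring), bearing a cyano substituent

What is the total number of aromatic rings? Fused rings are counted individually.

2

Ring A has only sp³ atoms, so it is not fully conjugated — not aromatic (piperidine).
Rings B and C form a fused bicyclic system (with one N–H) with 9 sp² atoms and 10 π electrons from ring double bonds plus a heteroatom lone pair. 10 = 4(2)+2, so the system is aromatic and both rings count as aromatic (indole).
Aromatic: B, C. Total: 2.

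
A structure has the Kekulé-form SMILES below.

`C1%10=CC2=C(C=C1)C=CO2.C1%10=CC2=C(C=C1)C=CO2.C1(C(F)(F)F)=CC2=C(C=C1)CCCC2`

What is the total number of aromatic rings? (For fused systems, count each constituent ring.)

The SMILES encodes a six-membered carbon ring with three alternating C=C double bonds, fused to a five-membered ring containing one oxygen and two C=C double bonds; a six-membered carbon ring with three alternating C=C double bonds, fused to a five-membered ring containing one oxygen and two C=C double bonds; a six-membered carbon ring with three alternating C=C double bonds, fused to a saturated six-membered carbon ring.
The fused 6/5-membered bicyclic (with one oxygen) is a single π system with 9 sp² atoms and 10 π electrons from ring double bonds plus a heteroatom lone pair. 10 = 4(2)+2, so the system is aromatic and both rings count as aromatic (benzofuran).
The fused 6/5-membered bicyclic (with one oxygen) is a single π system with 9 sp² atoms and 10 π electrons from ring double bonds plus a heteroatom lone pair. 10 = 4(2)+2, so the system is aromatic and both rings count as aromatic (benzofuran).
The 6-membered ring has a continuous p-orbital overlap around the ring; 3 ring double bonds give 6 π electrons. 6 = 4(1)+2, so it is aromatic (benzene ring).
The second 6-membered ring has four sp³ carbons, so it is not fully conjugated — not aromatic (cyclohexane ring).
5 of the 6 rings are aromatic. Total: 5.

5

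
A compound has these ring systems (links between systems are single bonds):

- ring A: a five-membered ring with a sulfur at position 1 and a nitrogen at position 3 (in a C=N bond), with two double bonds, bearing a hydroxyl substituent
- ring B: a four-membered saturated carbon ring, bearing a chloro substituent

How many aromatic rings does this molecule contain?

Ring A has a continuous p-orbital overlap around the ring; 2 ring double bonds (4 π electrons) plus a heteroatom lone pair (2) give 6 π electrons. Since 6 = 4n+2 (n=1), ring A is aromatic (thiazole).
Ring B has only sp³ atoms, so it is not fully conjugated — not aromatic (cyclobutane).
Aromatic: A. Total: 1.

1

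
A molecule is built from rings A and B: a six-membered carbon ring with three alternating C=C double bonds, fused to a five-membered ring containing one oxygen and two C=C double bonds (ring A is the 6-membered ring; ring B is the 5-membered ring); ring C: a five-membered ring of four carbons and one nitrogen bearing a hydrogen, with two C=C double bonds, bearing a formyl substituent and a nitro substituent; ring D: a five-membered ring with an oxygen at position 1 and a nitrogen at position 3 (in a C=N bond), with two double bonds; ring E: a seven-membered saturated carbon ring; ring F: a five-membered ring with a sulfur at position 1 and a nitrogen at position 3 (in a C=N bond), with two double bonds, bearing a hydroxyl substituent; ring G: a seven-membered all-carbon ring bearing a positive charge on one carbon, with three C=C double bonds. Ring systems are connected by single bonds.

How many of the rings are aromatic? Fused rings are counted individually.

6

Rings A and B form a fused bicyclic system (with one oxygen) with 9 sp² atoms and 10 π electrons from ring double bonds plus a heteroatom lone pair. 10 = 4(2)+2, so the system is aromatic and both rings count as aromatic (benzofuran).
Ring C is planar and fully conjugated; 2 ring double bonds (4 π electrons) plus a heteroatom lone pair (2) give 6 π electrons. 6 = 4(1)+2, so ring C is aromatic (pyrrole).
Ring D has a continuous p-orbital overlap around the ring; 2 ring double bonds (4 π electrons) plus a heteroatom lone pair (2) give 6 π electrons. Since 6 = 4n+2 (n=1), ring D is aromatic (oxazole).
Ring E has only sp³ atoms, so it is not fully conjugated — not aromatic (cycloheptane).
Ring F is planar and fully conjugated; 2 ring double bonds (4 π electrons) plus a heteroatom lone pair (2) give 6 π electrons. Since 6 = 4n+2 (n=1), ring F is aromatic (thiazole).
Ring G is fully conjugated (every ring atom contributes a p orbital); 3 ring double bonds (6 π electrons) plus the carbocation's empty p orbital (0, but keeps the ring conjugated) give 6 π electrons. Since 6 = 4n+2 (n=1), ring G is aromatic (tropylium cation).
Aromatic: A, B, C, D, F, G. Total: 6.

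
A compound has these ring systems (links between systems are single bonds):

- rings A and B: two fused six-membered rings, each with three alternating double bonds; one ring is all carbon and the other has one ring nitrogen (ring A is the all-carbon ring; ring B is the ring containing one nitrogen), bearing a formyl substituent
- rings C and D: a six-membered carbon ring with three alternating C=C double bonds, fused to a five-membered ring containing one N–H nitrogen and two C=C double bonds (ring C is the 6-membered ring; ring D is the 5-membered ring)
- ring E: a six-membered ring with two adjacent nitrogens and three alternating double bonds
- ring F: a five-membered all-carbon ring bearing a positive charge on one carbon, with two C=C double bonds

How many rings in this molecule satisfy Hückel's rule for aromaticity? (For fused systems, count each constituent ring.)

Rings A and B form a fused bicyclic system (with one nitrogen) with 10 sp² atoms and 10 π electrons from ring double bonds. 10 = 4(2)+2, so the system is aromatic and both rings count as aromatic (quinoline).
Rings C and D form a fused bicyclic system (with one N–H) with 9 sp² atoms and 10 π electrons from ring double bonds plus a heteroatom lone pair. 10 = 4(2)+2, so the system is aromatic and both rings count as aromatic (indole).
Ring E is fully conjugated (every ring atom contributes a p orbital); 3 ring double bonds give 6 π electrons. That satisfies 4n+2 with n=1, so ring E is aromatic (pyridazine).
Ring F has only sp² ring atoms; a planar conformation would have a fully conjugated π system of 4 electrons. But 4 = 4(1), which is 4n not 4n+2, so ring F is not aromatic (cyclopentadienyl cation).
Aromatic: A, B, C, D, E. Total: 5.

5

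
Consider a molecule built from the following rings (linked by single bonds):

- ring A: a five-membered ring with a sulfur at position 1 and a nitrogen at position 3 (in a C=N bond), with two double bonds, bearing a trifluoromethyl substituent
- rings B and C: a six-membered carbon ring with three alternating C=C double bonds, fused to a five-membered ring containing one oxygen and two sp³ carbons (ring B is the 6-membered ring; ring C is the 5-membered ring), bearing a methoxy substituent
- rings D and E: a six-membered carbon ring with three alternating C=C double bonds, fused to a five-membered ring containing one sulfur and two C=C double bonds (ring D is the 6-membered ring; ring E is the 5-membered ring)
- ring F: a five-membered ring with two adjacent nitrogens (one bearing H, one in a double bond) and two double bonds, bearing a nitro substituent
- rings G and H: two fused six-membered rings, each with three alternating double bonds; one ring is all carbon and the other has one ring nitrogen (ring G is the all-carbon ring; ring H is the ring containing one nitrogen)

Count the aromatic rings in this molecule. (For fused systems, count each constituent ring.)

7

Ring A is planar and fully conjugated; 2 ring double bonds (4 π electrons) plus a heteroatom lone pair (2) give 6 π electrons. Since 6 = 4n+2 (n=1), ring A is aromatic (thiazole).
Ring B is planar and fully conjugated; 3 ring double bonds give 6 π electrons. Since 6 = 4n+2 (n=1), ring B is aromatic (benzene ring).
Ring C has two sp³ carbons, so it is not fully conjugated — not aromatic (oxolane ring).
Rings D and E form a fused bicyclic system (with one sulfur) with 9 sp² atoms and 10 π electrons from ring double bonds plus a heteroatom lone pair. 10 = 4(2)+2, so the system is aromatic and both rings count as aromatic (benzothiophene).
Ring F is fully conjugated (every ring atom contributes a p orbital); 2 ring double bonds (4 π electrons) plus a heteroatom lone pair (2) give 6 π electrons. Since 6 = 4n+2 (n=1), ring F is aromatic (pyrazole).
Rings G and H form a fused bicyclic system (with one nitrogen) with 10 sp² atoms and 10 π electrons from ring double bonds. 10 = 4(2)+2, so the system is aromatic and both rings count as aromatic (quinoline).
Aromatic: A, B, D, E, F, G, H. Total: 7.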